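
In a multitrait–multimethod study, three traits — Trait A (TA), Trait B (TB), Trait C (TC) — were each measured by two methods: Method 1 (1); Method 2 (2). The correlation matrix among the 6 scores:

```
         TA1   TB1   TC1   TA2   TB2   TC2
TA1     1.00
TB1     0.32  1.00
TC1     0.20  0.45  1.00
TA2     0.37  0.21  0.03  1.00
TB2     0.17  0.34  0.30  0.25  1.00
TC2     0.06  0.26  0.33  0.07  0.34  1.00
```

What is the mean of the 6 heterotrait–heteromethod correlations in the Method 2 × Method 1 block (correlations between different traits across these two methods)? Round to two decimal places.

0.17

HTHM values (method 2 × method 1): 0.21, 0.03, 0.17, 0.30, 0.06, 0.26; mean = 1.03/6 = 0.17.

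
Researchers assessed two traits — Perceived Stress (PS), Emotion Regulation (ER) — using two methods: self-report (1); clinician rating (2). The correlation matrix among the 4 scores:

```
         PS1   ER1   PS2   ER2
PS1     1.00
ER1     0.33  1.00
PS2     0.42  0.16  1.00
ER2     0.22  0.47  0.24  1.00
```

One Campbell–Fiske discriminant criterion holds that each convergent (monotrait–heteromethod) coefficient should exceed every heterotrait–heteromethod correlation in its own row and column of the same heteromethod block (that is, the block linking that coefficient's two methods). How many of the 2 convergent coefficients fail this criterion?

Checking each validity diagonal entry against its comparison values:
PS (methods 1·2): 0.42 vs {0.22, 0.16} → pass.
ER (methods 1·2): 0.47 vs {0.16, 0.22} → pass.
0 of 2 fail.

0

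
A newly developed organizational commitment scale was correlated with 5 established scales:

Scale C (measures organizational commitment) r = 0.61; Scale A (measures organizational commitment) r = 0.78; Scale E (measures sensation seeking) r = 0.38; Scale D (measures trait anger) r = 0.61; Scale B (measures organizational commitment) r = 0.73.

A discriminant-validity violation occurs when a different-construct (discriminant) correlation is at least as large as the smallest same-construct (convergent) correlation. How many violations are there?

Convergent (same construct = organizational commitment): Scale C, Scale A, Scale B.
Smallest convergent = 0.61. Discriminant values: 0.38, 0.61; count ≥ 0.61 → 1.

1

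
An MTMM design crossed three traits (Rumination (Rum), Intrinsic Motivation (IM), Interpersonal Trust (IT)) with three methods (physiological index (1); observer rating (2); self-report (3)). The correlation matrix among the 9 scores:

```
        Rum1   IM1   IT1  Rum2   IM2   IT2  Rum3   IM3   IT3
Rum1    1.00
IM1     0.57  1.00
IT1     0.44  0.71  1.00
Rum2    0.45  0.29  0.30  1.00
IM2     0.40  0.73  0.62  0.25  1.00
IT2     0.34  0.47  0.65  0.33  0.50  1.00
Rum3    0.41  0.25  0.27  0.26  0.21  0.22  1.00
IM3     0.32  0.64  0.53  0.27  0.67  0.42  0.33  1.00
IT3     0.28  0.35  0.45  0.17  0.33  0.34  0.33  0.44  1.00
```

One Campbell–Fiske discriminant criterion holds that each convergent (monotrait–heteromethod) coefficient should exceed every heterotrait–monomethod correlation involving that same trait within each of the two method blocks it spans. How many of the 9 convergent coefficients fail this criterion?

Each convergent coefficient versus the relevant comparison correlations:
Rum (methods 1·2): 0.45 vs {0.57, 0.25, 0.44, 0.33} → fail.
Rum (methods 1·3): 0.41 vs {0.57, 0.33, 0.44, 0.33} → fail.
Rum (methods 2·3): 0.26 vs {0.25, 0.33, 0.33, 0.33} → fail.
IM (methods 1·2): 0.73 vs {0.57, 0.25, 0.71, 0.50} → pass.
IM (methods 1·3): 0.64 vs {0.57, 0.33, 0.71, 0.44} → fail.
IM (methods 2·3): 0.67 vs {0.25, 0.33, 0.50, 0.44} → pass.
IT (methods 1·2): 0.65 vs {0.44, 0.33, 0.71, 0.50} → fail.
IT (methods 1·3): 0.45 vs {0.44, 0.33, 0.71, 0.44} → fail.
IT (methods 2·3): 0.34 vs {0.33, 0.33, 0.50, 0.44} → fail.
7 of 9 fail.

7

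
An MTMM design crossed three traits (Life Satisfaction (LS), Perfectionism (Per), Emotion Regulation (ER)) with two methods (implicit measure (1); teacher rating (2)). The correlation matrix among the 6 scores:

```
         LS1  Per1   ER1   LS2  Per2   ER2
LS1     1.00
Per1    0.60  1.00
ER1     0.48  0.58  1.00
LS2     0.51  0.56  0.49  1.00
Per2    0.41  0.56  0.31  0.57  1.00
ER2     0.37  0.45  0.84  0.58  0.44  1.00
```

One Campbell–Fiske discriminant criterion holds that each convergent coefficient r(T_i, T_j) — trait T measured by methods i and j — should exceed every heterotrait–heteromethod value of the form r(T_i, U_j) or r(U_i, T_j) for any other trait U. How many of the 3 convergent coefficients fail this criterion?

2

Each convergent coefficient versus the relevant comparison correlations:
LS (methods 1·2): 0.51 vs {0.41, 0.56, 0.37, 0.49} → fail.
Per (methods 1·2): 0.56 vs {0.56, 0.41, 0.45, 0.31} → fail.
ER (methods 1·2): 0.84 vs {0.49, 0.37, 0.31, 0.45} → pass.
2 of 3 fail.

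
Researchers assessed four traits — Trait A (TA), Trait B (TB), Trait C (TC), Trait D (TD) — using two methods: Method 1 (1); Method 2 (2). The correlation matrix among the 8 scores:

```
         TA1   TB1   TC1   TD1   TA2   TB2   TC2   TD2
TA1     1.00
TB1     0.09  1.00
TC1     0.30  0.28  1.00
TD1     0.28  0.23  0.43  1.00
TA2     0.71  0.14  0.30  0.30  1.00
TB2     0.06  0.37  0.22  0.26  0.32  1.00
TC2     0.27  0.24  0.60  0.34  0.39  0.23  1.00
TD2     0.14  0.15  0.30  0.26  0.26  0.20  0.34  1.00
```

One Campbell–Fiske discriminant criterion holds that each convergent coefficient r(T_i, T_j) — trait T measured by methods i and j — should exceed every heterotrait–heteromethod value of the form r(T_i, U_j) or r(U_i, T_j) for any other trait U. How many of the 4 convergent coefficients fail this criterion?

1

Convergent coefficients and their comparison sets:
TA (methods 1·2): 0.71 vs {0.06, 0.14, 0.27, 0.30, 0.14, 0.30} → pass.
TB (methods 1·2): 0.37 vs {0.14, 0.06, 0.24, 0.22, 0.15, 0.26} → pass.
TC (methods 1·2): 0.60 vs {0.30, 0.27, 0.22, 0.24, 0.30, 0.34} → pass.
TD (methods 1·2): 0.26 vs {0.30, 0.14, 0.26, 0.15, 0.34, 0.30} → fail.
1 of 4 fail.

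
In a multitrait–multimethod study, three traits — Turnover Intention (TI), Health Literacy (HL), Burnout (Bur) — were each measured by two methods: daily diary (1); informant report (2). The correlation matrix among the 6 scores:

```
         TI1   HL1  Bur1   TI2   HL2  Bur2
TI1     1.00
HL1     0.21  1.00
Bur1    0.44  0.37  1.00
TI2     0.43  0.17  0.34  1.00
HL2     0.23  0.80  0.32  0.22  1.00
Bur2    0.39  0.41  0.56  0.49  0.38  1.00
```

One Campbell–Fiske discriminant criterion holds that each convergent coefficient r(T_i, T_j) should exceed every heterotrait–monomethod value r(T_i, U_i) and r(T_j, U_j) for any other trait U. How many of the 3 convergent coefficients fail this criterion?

Checking each validity diagonal entry against its comparison values:
TI (methods 1·2): 0.43 vs {0.21, 0.22, 0.44, 0.49} → fail.
HL (methods 1·2): 0.80 vs {0.21, 0.22, 0.37, 0.38} → pass.
Bur (methods 1·2): 0.56 vs {0.44, 0.49, 0.37, 0.38} → pass.
1 of 3 fail.

1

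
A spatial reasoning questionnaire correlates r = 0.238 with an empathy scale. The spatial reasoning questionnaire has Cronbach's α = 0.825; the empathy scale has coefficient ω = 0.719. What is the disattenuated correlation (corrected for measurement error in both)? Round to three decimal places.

0.309

r_true = r_obs / √(r_xx · r_yy) = 0.238 / √(0.825 × 0.719) = 0.238 / √0.593175 = 0.238 / 0.7702 ≈ 0.309.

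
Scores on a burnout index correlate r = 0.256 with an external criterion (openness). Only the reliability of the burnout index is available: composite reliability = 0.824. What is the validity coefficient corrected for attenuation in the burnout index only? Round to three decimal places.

Single correction: r_c = r_obs / √r_xx = 0.256 / √0.824 = 0.256 / 0.9077 ≈ 0.282.

0.282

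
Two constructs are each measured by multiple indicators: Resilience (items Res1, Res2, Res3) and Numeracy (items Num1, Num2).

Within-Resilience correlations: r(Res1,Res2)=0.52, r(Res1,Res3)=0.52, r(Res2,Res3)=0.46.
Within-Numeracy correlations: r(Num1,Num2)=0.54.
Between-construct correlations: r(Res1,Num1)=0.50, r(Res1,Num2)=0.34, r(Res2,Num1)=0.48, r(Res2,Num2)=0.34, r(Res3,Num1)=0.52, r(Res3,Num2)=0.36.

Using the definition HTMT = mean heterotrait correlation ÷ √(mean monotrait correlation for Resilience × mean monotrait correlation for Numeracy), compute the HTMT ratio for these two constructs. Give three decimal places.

0.815

Mean between = 2.54/6 = 0.4233.
Mean within-Res = 1.50/3 = 0.5000; mean within-Num = 0.54/1 = 0.5400.
Geometric mean = √(0.5000 × 0.5400) = 0.5196.
HTMT = 0.4233 / 0.5196 = 0.815.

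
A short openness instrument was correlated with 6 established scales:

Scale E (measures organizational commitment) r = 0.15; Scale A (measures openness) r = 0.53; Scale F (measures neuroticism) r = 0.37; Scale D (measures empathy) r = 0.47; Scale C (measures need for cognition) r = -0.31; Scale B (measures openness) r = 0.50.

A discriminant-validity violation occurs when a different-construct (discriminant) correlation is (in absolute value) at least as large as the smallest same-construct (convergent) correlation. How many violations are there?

0

Convergent (same construct = openness): Scale A, Scale B.
Smallest convergent = 0.50. Discriminant |r|: 0.15, 0.37, 0.47, 0.31; count ≥ 0.50 → 0.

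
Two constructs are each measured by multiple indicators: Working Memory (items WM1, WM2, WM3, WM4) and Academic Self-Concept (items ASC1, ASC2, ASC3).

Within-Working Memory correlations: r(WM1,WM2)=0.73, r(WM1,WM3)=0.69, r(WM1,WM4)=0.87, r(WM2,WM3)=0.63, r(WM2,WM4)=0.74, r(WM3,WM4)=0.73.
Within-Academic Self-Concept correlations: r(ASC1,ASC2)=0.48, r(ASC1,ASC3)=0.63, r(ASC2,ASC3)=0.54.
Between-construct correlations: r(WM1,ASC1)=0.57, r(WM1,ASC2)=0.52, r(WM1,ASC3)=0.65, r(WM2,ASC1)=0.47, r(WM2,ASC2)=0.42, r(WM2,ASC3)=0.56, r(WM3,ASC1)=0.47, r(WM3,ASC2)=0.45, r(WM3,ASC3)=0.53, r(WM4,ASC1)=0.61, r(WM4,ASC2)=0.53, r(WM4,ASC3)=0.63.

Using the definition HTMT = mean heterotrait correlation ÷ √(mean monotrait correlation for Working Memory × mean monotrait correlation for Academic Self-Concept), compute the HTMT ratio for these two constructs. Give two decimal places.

Mean between = 6.41/12 = 0.5342.
Mean within-WM = 4.39/6 = 0.7317; mean within-ASC = 1.65/3 = 0.5500.
Geometric mean = √(0.7317 × 0.5500) = 0.6344.
HTMT = 0.5342 / 0.6344 = 0.84.

0.84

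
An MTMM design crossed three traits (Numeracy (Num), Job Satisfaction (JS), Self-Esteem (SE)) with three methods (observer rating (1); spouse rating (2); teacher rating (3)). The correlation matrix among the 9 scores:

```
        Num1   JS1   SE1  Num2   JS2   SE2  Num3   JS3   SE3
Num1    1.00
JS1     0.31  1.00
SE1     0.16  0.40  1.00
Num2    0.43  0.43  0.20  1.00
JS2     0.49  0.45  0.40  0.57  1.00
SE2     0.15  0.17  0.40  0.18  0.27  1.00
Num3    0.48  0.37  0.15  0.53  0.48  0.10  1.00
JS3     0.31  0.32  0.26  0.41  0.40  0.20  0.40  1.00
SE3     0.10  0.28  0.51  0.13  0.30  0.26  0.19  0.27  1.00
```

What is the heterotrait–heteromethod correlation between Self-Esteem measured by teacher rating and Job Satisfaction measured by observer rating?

0.28

Different traits and methods: r(SE3, JS1) = 0.28.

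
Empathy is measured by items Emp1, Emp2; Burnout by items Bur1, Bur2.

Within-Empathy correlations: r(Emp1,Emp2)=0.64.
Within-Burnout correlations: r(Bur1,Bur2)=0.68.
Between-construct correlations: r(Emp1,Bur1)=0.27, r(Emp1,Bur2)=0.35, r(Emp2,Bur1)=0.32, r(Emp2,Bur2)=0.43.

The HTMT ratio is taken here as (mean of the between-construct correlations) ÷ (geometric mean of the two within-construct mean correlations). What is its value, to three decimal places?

Between-construct mean = 1.37/4 = 0.3425.
Mean within-Emp = 0.64/1 = 0.6400; mean within-Bur = 0.68/1 = 0.6800.
Geometric mean = √(0.6400 × 0.6800) = 0.6597.
HTMT = 0.3425 / 0.6597 = 0.519.

0.519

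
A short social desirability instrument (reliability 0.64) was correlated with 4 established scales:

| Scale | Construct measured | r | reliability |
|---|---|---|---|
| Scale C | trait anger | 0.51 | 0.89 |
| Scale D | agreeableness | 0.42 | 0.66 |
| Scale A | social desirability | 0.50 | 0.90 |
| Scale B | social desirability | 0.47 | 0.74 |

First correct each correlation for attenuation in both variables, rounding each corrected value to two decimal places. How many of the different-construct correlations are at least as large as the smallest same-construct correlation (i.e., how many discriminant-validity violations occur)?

1

Disattenuated r (r / √(r_scale · r_new)):
  Scale C (disc): 0.51 / √(0.89·0.64) = 0.68
  Scale D (disc): 0.42 / √(0.66·0.64) = 0.65
  Scale A (conv): 0.50 / √(0.90·0.64) = 0.66
  Scale B (conv): 0.47 / √(0.74·0.64) = 0.68
Smallest convergent = 0.66. Discriminant values: 0.68, 0.65; count ≥ 0.66 → 1.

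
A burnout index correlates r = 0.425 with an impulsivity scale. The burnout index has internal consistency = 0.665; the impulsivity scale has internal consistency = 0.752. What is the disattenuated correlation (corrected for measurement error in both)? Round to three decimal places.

0.601

r_true = r_obs / √(r_xx · r_yy) = 0.425 / √(0.665 × 0.752) = 0.425 / √0.500080 = 0.425 / 0.7072 ≈ 0.601.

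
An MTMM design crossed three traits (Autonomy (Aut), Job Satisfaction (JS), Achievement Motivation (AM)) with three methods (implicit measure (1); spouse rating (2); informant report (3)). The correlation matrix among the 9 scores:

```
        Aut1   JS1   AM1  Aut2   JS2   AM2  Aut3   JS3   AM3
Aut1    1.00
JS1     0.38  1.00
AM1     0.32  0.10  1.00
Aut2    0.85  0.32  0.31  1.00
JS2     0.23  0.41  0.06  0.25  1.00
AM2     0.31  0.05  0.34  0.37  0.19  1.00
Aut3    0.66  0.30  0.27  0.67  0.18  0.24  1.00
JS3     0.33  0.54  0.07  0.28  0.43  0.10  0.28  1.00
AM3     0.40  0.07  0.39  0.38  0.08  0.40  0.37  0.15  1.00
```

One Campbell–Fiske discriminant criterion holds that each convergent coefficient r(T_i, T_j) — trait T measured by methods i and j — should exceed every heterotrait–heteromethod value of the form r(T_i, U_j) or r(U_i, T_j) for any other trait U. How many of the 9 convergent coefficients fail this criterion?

1

Each convergent coefficient versus the relevant comparison correlations:
Aut (methods 1·2): 0.85 vs {0.23, 0.32, 0.31, 0.31} → pass.
Aut (methods 1·3): 0.66 vs {0.33, 0.30, 0.40, 0.27} → pass.
Aut (methods 2·3): 0.67 vs {0.28, 0.18, 0.38, 0.24} → pass.
JS (methods 1·2): 0.41 vs {0.32, 0.23, 0.05, 0.06} → pass.
JS (methods 1·3): 0.54 vs {0.30, 0.33, 0.07, 0.07} → pass.
JS (methods 2·3): 0.43 vs {0.18, 0.28, 0.08, 0.10} → pass.
AM (methods 1·2): 0.34 vs {0.31, 0.31, 0.06, 0.05} → pass.
AM (methods 1·3): 0.39 vs {0.27, 0.40, 0.07, 0.07} → fail.
AM (methods 2·3): 0.40 vs {0.24, 0.38, 0.10, 0.08} → pass.
1 of 9 fail.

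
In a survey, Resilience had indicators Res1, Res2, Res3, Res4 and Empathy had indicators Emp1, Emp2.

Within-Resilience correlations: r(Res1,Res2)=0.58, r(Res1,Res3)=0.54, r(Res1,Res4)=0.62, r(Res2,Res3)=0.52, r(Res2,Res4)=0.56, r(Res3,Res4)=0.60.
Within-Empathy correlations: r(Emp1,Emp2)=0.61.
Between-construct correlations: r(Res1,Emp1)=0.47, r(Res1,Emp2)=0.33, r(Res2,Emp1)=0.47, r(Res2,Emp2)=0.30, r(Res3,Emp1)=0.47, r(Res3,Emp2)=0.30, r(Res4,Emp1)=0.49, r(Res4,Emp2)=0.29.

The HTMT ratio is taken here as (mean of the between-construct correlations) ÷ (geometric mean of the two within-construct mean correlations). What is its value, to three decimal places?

0.661

Between-construct mean = 3.12/8 = 0.3900.
Mean within-Res = 3.42/6 = 0.5700; mean within-Emp = 0.61/1 = 0.6100.
Geometric mean = √(0.5700 × 0.6100) = 0.5897.
HTMT = 0.3900 / 0.5897 = 0.661.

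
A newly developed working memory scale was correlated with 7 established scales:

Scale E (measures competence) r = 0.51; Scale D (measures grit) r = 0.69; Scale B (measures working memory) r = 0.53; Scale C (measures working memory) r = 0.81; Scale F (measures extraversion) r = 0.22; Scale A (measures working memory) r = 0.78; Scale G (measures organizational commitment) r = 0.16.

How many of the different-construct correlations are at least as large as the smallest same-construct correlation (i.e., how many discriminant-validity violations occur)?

1

Convergent (same construct = working memory): Scale B, Scale C, Scale A.
Smallest convergent = 0.53. Discriminant values: 0.51, 0.69, 0.22, 0.16; count ≥ 0.53 → 1.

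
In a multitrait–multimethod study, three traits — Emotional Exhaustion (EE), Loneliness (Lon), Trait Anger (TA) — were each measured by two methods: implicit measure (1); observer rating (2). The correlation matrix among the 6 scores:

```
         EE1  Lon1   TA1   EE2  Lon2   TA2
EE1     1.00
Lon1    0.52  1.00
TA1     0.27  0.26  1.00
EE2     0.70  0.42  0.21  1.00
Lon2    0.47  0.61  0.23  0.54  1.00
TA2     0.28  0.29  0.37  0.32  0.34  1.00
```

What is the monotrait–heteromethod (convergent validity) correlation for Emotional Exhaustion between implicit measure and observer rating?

Same trait (EE), different methods: r(EE1, EE2) = 0.70.

0.70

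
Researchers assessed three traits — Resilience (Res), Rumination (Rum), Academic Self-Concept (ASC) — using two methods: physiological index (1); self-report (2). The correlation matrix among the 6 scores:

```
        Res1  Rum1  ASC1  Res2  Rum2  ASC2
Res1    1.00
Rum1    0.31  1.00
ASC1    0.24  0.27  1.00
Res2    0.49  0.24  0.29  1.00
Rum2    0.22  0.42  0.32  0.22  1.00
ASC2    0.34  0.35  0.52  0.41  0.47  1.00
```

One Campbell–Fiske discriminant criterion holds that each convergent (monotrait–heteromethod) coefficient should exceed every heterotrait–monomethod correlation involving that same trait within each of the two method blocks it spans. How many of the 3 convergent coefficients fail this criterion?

1

Convergent coefficients and their comparison sets:
Res (methods 1·2): 0.49 vs {0.31, 0.22, 0.24, 0.41} → pass.
Rum (methods 1·2): 0.42 vs {0.31, 0.22, 0.27, 0.47} → fail.
ASC (methods 1·2): 0.52 vs {0.24, 0.41, 0.27, 0.47} → pass.
1 of 3 fail.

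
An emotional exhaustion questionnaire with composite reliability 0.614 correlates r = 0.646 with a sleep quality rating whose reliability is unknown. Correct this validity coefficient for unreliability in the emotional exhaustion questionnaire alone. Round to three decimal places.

Single correction: r_c = r_obs / √r_xx = 0.646 / √0.614 = 0.646 / 0.7836 ≈ 0.824.

0.824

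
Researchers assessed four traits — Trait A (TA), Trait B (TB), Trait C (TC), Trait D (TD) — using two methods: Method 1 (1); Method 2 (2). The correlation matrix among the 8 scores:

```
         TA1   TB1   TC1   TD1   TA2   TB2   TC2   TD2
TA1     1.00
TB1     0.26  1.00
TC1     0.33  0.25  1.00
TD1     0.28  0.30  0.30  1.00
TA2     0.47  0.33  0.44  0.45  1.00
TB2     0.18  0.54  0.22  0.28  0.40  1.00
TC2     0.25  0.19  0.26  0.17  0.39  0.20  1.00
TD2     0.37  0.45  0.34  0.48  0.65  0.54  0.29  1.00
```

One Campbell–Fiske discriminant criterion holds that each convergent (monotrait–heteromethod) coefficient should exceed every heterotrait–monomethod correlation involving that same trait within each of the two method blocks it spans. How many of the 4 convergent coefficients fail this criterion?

4

Convergent coefficients and their comparison sets:
TA (methods 1·2): 0.47 vs {0.26, 0.40, 0.33, 0.39, 0.28, 0.65} → fail.
TB (methods 1·2): 0.54 vs {0.26, 0.40, 0.25, 0.20, 0.30, 0.54} → fail.
TC (methods 1·2): 0.26 vs {0.33, 0.39, 0.25, 0.20, 0.30, 0.29} → fail.
TD (methods 1·2): 0.48 vs {0.28, 0.65, 0.30, 0.54, 0.30, 0.29} → fail.
4 of 4 fail.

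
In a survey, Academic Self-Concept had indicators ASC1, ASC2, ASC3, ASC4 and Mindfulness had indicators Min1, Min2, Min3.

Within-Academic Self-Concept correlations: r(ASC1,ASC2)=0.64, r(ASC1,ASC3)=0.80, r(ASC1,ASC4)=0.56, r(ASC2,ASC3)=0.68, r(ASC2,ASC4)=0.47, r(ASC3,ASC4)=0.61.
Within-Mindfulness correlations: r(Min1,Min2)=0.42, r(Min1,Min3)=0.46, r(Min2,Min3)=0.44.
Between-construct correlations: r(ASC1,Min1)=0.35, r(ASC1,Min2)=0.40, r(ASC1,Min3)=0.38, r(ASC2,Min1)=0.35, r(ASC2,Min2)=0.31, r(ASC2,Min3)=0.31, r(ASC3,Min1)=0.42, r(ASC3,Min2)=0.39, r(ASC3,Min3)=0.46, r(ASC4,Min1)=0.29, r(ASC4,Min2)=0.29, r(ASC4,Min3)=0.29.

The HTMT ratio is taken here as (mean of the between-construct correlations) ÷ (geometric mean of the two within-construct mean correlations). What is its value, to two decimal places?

0.67

Between-construct mean = 4.24/12 = 0.3533.
Mean within-ASC = 3.76/6 = 0.6267; mean within-Min = 1.32/3 = 0.4400.
Geometric mean = √(0.6267 × 0.4400) = 0.5251.
HTMT = 0.3533 / 0.5251 = 0.67.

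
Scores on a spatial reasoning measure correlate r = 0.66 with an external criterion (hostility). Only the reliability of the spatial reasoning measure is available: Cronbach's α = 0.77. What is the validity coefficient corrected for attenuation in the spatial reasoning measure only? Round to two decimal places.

0.75

Single correction: r_c = r_obs / √r_xx = 0.66 / √0.77 = 0.66 / 0.8775 ≈ 0.75.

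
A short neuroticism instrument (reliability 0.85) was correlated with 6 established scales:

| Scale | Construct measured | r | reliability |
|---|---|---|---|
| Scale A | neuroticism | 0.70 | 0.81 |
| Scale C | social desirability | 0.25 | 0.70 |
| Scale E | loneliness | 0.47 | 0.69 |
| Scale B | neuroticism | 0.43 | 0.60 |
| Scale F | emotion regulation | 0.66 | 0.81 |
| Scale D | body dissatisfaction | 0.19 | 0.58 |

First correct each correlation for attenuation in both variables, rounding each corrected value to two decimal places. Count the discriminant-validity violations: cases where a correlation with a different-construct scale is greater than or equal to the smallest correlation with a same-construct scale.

2

Disattenuated r (r / √(r_scale · r_new)):
  Scale A (conv): 0.70 / √(0.81·0.85) = 0.84
  Scale C (disc): 0.25 / √(0.70·0.85) = 0.32
  Scale E (disc): 0.47 / √(0.69·0.85) = 0.61
  Scale B (conv): 0.43 / √(0.60·0.85) = 0.60
  Scale F (disc): 0.66 / √(0.81·0.85) = 0.80
  Scale D (disc): 0.19 / √(0.58·0.85) = 0.27
Smallest convergent = 0.60. Discriminant values: 0.32, 0.61, 0.80, 0.27; count ≥ 0.60 → 2.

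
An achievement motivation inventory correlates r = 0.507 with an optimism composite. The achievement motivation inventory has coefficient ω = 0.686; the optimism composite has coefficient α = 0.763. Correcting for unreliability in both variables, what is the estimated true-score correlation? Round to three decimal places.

r_true = r_obs / √(r_xx · r_yy) = 0.507 / √(0.686 × 0.763) = 0.507 / √0.523418 = 0.507 / 0.7235 ≈ 0.701.

0.701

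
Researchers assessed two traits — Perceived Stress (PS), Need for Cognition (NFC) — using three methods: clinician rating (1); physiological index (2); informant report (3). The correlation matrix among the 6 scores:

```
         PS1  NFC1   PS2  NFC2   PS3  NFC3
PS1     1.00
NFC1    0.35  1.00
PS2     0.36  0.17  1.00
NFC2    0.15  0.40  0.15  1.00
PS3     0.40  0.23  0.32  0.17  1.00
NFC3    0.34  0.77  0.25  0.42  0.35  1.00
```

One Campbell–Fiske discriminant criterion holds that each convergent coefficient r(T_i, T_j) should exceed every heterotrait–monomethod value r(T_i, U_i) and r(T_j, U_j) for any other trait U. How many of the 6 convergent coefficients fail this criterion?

1

Each convergent coefficient versus the relevant comparison correlations:
PS (methods 1·2): 0.36 vs {0.35, 0.15} → pass.
PS (methods 1·3): 0.40 vs {0.35, 0.35} → pass.
PS (methods 2·3): 0.32 vs {0.15, 0.35} → fail.
NFC (methods 1·2): 0.40 vs {0.35, 0.15} → pass.
NFC (methods 1·3): 0.77 vs {0.35, 0.35} → pass.
NFC (methods 2·3): 0.42 vs {0.15, 0.35} → pass.
1 of 6 fail.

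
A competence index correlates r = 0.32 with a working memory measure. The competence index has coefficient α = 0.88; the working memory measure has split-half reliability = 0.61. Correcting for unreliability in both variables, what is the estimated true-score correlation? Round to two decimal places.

r_true = r_obs / √(r_xx · r_yy) = 0.32 / √(0.88 × 0.61) = 0.32 / √0.5368 = 0.32 / 0.7327 ≈ 0.44.

0.44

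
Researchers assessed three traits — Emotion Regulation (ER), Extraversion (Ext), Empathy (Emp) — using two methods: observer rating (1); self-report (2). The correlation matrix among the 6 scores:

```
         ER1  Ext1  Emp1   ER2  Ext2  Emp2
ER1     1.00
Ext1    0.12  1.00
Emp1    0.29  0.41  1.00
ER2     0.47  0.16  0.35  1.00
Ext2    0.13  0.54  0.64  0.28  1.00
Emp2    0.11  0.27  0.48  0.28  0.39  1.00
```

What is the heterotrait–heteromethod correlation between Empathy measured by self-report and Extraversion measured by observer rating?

Different traits and methods: r(Emp2, Ext1) = 0.27.

0.27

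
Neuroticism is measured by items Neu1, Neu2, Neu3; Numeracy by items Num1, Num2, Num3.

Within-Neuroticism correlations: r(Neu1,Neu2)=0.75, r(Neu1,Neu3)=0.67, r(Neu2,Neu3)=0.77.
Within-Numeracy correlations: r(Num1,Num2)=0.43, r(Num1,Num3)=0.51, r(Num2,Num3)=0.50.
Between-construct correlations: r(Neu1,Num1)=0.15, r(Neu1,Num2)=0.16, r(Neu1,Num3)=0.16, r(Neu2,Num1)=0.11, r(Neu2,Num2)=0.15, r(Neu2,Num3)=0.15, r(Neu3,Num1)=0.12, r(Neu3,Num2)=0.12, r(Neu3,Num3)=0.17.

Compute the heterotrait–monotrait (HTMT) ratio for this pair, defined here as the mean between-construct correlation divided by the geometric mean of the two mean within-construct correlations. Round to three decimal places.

0.242

Mean heterotrait r = 1.29/9 = 0.1433.
Mean within-Neu = 2.19/3 = 0.7300; mean within-Num = 1.44/3 = 0.4800.
Geometric mean = √(0.7300 × 0.4800) = 0.5919.
HTMT = 0.1433 / 0.5919 = 0.242.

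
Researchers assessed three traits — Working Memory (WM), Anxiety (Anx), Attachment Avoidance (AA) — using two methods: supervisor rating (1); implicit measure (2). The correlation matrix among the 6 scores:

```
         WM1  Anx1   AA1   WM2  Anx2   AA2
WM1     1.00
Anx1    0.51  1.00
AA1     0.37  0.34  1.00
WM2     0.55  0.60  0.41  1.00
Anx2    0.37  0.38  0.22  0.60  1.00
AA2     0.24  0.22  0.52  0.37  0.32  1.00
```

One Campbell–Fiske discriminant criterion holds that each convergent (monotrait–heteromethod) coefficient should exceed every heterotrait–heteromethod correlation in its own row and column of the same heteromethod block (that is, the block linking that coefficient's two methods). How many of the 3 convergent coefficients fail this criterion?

Convergent coefficients and their comparison sets:
WM (methods 1·2): 0.55 vs {0.37, 0.60, 0.24, 0.41} → fail.
Anx (methods 1·2): 0.38 vs {0.60, 0.37, 0.22, 0.22} → fail.
AA (methods 1·2): 0.52 vs {0.41, 0.24, 0.22, 0.22} → pass.
2 of 3 fail.

2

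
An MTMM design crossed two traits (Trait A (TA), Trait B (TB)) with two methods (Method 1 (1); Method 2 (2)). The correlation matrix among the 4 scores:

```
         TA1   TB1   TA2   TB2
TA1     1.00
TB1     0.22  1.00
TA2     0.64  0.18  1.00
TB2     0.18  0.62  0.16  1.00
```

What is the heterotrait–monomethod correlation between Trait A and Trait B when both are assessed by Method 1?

Different traits, same method: r(TA1, TB1) = 0.22.

0.22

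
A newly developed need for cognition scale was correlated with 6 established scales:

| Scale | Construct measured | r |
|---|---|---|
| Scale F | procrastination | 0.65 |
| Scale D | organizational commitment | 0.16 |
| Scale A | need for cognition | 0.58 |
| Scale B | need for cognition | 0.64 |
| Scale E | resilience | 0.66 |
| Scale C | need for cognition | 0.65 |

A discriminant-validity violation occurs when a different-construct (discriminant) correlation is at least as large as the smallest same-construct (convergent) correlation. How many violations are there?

2

Convergent (same construct = need for cognition): Scale A, Scale B, Scale C.
Smallest convergent = 0.58. Discriminant values: 0.65, 0.16, 0.66; count ≥ 0.58 → 2.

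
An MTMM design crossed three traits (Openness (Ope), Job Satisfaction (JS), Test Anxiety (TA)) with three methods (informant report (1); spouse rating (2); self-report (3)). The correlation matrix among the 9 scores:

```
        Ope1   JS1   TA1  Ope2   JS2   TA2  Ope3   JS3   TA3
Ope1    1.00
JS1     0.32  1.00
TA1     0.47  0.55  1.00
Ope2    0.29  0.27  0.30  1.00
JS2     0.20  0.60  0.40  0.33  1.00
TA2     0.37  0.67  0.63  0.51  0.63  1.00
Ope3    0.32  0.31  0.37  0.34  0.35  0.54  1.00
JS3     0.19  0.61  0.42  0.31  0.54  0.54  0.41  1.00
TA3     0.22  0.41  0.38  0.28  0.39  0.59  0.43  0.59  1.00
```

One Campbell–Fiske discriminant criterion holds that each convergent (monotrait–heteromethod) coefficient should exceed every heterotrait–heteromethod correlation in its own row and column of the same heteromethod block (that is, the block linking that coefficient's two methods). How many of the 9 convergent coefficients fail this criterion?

7

Convergent coefficients and their comparison sets:
Ope (methods 1·2): 0.29 vs {0.20, 0.27, 0.37, 0.30} → fail.
Ope (methods 1·3): 0.32 vs {0.19, 0.31, 0.22, 0.37} → fail.
Ope (methods 2·3): 0.34 vs {0.31, 0.35, 0.28, 0.54} → fail.
JS (methods 1·2): 0.60 vs {0.27, 0.20, 0.67, 0.40} → fail.
JS (methods 1·3): 0.61 vs {0.31, 0.19, 0.41, 0.42} → pass.
JS (methods 2·3): 0.54 vs {0.35, 0.31, 0.39, 0.54} → fail.
TA (methods 1·2): 0.63 vs {0.30, 0.37, 0.40, 0.67} → fail.
TA (methods 1·3): 0.38 vs {0.37, 0.22, 0.42, 0.41} → fail.
TA (methods 2·3): 0.59 vs {0.54, 0.28, 0.54, 0.39} → pass.
7 of 9 fail.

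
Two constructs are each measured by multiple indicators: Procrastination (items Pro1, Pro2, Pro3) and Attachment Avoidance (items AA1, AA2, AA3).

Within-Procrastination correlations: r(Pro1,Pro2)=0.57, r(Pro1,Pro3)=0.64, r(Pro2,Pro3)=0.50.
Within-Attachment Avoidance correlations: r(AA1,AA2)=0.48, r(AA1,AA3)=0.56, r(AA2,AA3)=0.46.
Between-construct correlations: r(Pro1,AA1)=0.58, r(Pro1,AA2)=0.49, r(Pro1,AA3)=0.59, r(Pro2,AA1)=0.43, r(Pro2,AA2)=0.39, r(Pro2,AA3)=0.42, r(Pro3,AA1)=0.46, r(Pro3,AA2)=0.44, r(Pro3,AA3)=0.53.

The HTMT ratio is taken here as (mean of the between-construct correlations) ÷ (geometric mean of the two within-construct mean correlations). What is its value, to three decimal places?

Mean between = 4.33/9 = 0.4811.
Mean within-Pro = 1.71/3 = 0.5700; mean within-AA = 1.50/3 = 0.5000.
Geometric mean = √(0.5700 × 0.5000) = 0.5339.
HTMT = 0.4811 / 0.5339 = 0.901.

0.901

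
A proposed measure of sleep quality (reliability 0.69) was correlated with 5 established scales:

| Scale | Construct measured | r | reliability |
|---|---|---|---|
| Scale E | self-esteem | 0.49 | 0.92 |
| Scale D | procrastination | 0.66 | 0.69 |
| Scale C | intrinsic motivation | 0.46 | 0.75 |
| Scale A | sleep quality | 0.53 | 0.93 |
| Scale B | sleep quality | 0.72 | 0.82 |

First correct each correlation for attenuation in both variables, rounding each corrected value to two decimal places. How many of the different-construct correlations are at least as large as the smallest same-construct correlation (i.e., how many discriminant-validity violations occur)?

Disattenuated r (r / √(r_scale · r_new)):
  Scale E (disc): 0.49 / √(0.92·0.69) = 0.62
  Scale D (disc): 0.66 / √(0.69·0.69) = 0.96
  Scale C (disc): 0.46 / √(0.75·0.69) = 0.64
  Scale A (conv): 0.53 / √(0.93·0.69) = 0.66
  Scale B (conv): 0.72 / √(0.82·0.69) = 0.96
Smallest convergent = 0.66. Discriminant values: 0.62, 0.96, 0.64; count ≥ 0.66 → 1.

1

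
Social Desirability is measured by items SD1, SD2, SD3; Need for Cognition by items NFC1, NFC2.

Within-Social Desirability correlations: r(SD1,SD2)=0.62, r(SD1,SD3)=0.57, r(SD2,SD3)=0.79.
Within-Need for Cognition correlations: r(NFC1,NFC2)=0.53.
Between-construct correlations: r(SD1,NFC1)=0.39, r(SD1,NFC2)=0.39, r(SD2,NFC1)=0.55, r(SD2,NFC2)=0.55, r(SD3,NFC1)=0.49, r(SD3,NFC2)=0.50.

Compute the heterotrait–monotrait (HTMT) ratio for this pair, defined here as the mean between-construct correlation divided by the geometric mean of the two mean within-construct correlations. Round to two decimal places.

Mean heterotrait r = 2.87/6 = 0.4783.
Mean within-SD = 1.98/3 = 0.6600; mean within-NFC = 0.53/1 = 0.5300.
Geometric mean = √(0.6600 × 0.5300) = 0.5914.
HTMT = 0.4783 / 0.5914 = 0.81.

0.81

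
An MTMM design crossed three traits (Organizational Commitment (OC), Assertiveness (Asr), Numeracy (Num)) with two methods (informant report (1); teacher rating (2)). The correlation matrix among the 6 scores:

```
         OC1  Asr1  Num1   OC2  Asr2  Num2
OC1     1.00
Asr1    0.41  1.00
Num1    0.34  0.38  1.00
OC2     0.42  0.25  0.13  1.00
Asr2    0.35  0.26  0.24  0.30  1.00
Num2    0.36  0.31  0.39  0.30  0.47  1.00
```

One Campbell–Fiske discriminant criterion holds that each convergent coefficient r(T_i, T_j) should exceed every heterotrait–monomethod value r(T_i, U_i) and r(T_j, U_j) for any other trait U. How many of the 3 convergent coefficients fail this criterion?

2

Convergent coefficients and their comparison sets:
OC (methods 1·2): 0.42 vs {0.41, 0.30, 0.34, 0.30} → pass.
Asr (methods 1·2): 0.26 vs {0.41, 0.30, 0.38, 0.47} → fail.
Num (methods 1·2): 0.39 vs {0.34, 0.30, 0.38, 0.47} → fail.
2 of 3 fail.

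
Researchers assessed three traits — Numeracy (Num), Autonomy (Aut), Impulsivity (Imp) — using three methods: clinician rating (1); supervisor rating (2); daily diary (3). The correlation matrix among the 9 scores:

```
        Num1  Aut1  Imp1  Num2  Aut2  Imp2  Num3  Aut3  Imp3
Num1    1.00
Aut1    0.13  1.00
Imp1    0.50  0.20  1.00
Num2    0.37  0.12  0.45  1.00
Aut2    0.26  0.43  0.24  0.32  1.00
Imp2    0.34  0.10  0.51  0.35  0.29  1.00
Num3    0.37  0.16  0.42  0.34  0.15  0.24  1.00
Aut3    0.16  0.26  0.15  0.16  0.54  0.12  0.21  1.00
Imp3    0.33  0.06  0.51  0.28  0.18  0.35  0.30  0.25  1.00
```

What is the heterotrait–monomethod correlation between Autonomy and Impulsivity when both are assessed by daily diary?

0.25

Different traits, same method: r(Aut3, Imp3) = 0.25.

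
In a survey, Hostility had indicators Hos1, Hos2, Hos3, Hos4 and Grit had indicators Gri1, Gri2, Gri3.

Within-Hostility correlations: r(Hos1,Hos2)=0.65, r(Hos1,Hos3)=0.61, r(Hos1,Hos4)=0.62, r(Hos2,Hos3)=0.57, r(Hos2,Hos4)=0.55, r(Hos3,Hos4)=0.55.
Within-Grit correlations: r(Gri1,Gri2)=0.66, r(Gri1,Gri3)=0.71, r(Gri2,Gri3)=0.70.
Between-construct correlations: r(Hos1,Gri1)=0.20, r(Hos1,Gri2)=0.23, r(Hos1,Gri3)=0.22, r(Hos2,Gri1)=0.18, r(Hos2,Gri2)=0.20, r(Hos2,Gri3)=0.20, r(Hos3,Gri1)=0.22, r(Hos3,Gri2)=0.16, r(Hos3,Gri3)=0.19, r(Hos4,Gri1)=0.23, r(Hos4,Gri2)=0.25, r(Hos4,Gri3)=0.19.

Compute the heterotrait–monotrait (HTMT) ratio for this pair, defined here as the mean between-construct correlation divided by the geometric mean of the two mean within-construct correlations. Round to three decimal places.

0.322

Between-construct mean = 2.47/12 = 0.2058.
Mean within-Hos = 3.55/6 = 0.5917; mean within-Gri = 2.07/3 = 0.6900.
Geometric mean = √(0.5917 × 0.6900) = 0.6390.
HTMT = 0.2058 / 0.6390 = 0.322.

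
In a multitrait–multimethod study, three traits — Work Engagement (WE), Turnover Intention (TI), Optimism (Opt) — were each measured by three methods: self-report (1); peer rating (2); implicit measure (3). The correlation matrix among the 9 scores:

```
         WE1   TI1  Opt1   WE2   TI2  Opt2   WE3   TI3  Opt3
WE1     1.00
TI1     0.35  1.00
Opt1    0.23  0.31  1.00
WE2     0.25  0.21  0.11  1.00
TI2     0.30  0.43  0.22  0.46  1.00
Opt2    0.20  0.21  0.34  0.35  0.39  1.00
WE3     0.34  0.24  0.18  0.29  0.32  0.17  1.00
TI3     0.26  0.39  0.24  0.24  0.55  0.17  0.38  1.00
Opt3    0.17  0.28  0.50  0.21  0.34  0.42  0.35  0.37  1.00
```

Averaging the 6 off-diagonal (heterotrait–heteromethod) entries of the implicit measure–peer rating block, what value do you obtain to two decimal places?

HTHM values (method 3 × method 2): 0.32, 0.17, 0.24, 0.17, 0.21, 0.34; mean = 1.45/6 = 0.24.

0.24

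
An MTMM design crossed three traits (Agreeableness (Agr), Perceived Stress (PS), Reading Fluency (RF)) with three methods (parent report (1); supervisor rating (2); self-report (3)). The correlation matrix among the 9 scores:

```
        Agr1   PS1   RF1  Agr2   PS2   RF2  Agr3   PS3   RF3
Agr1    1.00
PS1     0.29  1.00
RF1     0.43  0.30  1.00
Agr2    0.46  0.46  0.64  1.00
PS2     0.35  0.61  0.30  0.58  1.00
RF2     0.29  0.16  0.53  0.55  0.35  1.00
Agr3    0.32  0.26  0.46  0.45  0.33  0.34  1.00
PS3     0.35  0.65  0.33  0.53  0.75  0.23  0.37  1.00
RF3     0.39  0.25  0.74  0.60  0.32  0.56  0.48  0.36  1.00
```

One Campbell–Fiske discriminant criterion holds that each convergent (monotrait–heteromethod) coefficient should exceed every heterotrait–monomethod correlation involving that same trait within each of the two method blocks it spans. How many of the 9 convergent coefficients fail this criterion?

4

Convergent coefficients and their comparison sets:
Agr (methods 1·2): 0.46 vs {0.29, 0.58, 0.43, 0.55} → fail.
Agr (methods 1·3): 0.32 vs {0.29, 0.37, 0.43, 0.48} → fail.
Agr (methods 2·3): 0.45 vs {0.58, 0.37, 0.55, 0.48} → fail.
PS (methods 1·2): 0.61 vs {0.29, 0.58, 0.30, 0.35} → pass.
PS (methods 1·3): 0.65 vs {0.29, 0.37, 0.30, 0.36} → pass.
PS (methods 2·3): 0.75 vs {0.58, 0.37, 0.35, 0.36} → pass.
RF (methods 1·2): 0.53 vs {0.43, 0.55, 0.30, 0.35} → fail.
RF (methods 1·3): 0.74 vs {0.43, 0.48, 0.30, 0.36} → pass.
RF (methods 2·3): 0.56 vs {0.55, 0.48, 0.35, 0.36} → pass.
4 of 9 fail.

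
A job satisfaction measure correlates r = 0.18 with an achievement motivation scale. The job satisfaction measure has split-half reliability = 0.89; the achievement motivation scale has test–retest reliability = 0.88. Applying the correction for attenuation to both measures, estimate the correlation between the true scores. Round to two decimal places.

r_true = r_obs / √(r_xx · r_yy) = 0.18 / √(0.89 × 0.88) = 0.18 / √0.7832 = 0.18 / 0.8850 ≈ 0.20.

0.20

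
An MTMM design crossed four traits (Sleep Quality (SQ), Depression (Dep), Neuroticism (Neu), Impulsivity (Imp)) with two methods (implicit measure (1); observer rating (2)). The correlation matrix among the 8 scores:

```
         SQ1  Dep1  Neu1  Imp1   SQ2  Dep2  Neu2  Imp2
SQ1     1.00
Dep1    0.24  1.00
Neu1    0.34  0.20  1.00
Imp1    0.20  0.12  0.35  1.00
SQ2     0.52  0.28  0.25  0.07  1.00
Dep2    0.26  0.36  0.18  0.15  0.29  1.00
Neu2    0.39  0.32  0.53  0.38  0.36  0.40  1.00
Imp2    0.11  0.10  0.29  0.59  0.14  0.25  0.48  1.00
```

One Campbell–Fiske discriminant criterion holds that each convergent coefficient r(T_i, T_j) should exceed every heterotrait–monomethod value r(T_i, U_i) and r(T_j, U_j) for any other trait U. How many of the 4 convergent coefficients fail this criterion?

Checking each validity diagonal entry against its comparison values:
SQ (methods 1·2): 0.52 vs {0.24, 0.29, 0.34, 0.36, 0.20, 0.14} → pass.
Dep (methods 1·2): 0.36 vs {0.24, 0.29, 0.20, 0.40, 0.12, 0.25} → fail.
Neu (methods 1·2): 0.53 vs {0.34, 0.36, 0.20, 0.40, 0.35, 0.48} → pass.
Imp (methods 1·2): 0.59 vs {0.20, 0.14, 0.12, 0.25, 0.35, 0.48} → pass.
1 of 4 fail.

1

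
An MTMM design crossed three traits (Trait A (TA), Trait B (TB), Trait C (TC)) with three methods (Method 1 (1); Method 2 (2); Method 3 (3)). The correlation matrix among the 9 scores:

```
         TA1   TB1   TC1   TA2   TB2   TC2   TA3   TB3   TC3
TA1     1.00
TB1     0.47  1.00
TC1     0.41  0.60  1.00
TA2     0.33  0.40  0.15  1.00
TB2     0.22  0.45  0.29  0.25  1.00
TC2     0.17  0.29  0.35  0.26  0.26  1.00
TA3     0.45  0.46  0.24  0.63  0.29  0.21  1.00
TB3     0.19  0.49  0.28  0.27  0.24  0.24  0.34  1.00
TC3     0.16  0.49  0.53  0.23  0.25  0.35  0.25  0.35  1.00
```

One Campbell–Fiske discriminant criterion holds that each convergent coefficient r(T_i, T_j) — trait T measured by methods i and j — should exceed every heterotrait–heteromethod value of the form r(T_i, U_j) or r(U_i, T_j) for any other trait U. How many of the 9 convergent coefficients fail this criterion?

4

Checking each validity diagonal entry against its comparison values:
TA (methods 1·2): 0.33 vs {0.22, 0.40, 0.17, 0.15} → fail.
TA (methods 1·3): 0.45 vs {0.19, 0.46, 0.16, 0.24} → fail.
TA (methods 2·3): 0.63 vs {0.27, 0.29, 0.23, 0.21} → pass.
TB (methods 1·2): 0.45 vs {0.40, 0.22, 0.29, 0.29} → pass.
TB (methods 1·3): 0.49 vs {0.46, 0.19, 0.49, 0.28} → fail.
TB (methods 2·3): 0.24 vs {0.29, 0.27, 0.25, 0.24} → fail.
TC (methods 1·2): 0.35 vs {0.15, 0.17, 0.29, 0.29} → pass.
TC (methods 1·3): 0.53 vs {0.24, 0.16, 0.28, 0.49} → pass.
TC (methods 2·3): 0.35 vs {0.21, 0.23, 0.24, 0.25} → pass.
4 of 9 fail.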